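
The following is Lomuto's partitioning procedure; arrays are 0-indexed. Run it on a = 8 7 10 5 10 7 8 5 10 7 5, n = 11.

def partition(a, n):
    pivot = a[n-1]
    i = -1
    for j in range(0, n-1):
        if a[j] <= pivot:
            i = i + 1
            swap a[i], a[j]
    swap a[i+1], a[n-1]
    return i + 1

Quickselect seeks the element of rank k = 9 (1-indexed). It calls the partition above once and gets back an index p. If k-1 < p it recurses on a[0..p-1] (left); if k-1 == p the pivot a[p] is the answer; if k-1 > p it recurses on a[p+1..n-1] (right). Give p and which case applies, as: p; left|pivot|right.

2; right

pivot=5, i=-1
j=0: 8>5, skip
j=1: 7>5, skip
j=2: 10>5, skip
j=3: 5≤5, i=0, swap(0,3) ⇒ 5 7 10 8 10 7 8 5 10 7 5
j=4: 10>5, skip
j=5: 7>5, skip
j=6: 8>5, skip
j=7: 5≤5, i=1, swap(1,7) ⇒ 5 5 10 8 10 7 8 7 10 7 5
j=8: 10>5, skip
j=9: 7>5, skip
swap(2,10) ⇒ 5 5 5 8 10 7 8 7 10 7 10; return 2
p = 2; k-1 = 8 > 2 ⇒ right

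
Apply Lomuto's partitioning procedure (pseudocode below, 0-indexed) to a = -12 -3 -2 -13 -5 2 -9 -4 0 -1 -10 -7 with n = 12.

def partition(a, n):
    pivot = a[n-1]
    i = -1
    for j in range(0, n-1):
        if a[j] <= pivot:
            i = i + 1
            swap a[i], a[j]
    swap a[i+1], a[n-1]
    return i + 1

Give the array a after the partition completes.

pivot=-7, i=-1
j=0: -12≤-7, i=0, swap(0,0) ⇒ -12 -3 -2 -13 -5 2 -9 -4 0 -1 -10 -7
j=1: -3>-7, skip
j=2: -2>-7, skip
j=3: -13≤-7, i=1, swap(1,3) ⇒ -12 -13 -2 -3 -5 2 -9 -4 0 -1 -10 -7
j=4: -5>-7, skip
j=5: 2>-7, skip
j=6: -9≤-7, i=2, swap(2,6) ⇒ -12 -13 -9 -3 -5 2 -2 -4 0 -1 -10 -7
j=7: -4>-7, skip
j=8: 0>-7, skip
j=9: -1>-7, skip
j=10: -10≤-7, i=3, swap(3,10) ⇒ -12 -13 -9 -10 -5 2 -2 -4 0 -1 -3 -7
swap(4,11) ⇒ -12 -13 -9 -10 -7 2 -2 -4 0 -1 -3 -5; return 4

-12 -13 -9 -10 -7 2 -2 -4 0 -1 -3 -5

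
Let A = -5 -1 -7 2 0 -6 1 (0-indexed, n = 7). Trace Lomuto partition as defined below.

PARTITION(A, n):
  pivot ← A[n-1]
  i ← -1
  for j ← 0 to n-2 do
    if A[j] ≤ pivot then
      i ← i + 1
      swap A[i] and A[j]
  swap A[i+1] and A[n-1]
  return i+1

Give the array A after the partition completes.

-5 -1 -7 0 -6 1 2

pivot=1, i=-1
j=0: -5≤1, i=0, swap(0,0) ⇒ -5 -1 -7 2 0 -6 1
j=1: -1≤1, i=1, swap(1,1) ⇒ -5 -1 -7 2 0 -6 1
j=2: -7≤1, i=2, swap(2,2) ⇒ -5 -1 -7 2 0 -6 1
j=3: 2>1, skip
j=4: 0≤1, i=3, swap(3,4) ⇒ -5 -1 -7 0 2 -6 1
j=5: -6≤1, i=4, swap(4,5) ⇒ -5 -1 -7 0 -6 2 1
swap(5,6) ⇒ -5 -1 -7 0 -6 1 2; return 5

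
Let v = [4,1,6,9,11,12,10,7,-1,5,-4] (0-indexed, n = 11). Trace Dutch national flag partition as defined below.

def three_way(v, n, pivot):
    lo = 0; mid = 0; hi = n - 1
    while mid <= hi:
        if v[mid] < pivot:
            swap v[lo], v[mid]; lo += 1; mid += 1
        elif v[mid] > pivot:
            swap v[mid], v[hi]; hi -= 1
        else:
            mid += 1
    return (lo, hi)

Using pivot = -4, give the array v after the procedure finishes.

[-4,6,9,11,12,10,7,-1,5,1,4]

pivot = -4; lo=0, mid=0, hi=10
v[mid]=4>-4: swap v[0],v[10]; hi=9 → [-4,1,6,9,11,12,10,7,-1,5,4]
v[mid]=-4=-4: mid=1
v[mid]=1>-4: swap v[1],v[9]; hi=8 → [-4,5,6,9,11,12,10,7,-1,1,4]
v[mid]=5>-4: swap v[1],v[8]; hi=7 → [-4,-1,6,9,11,12,10,7,5,1,4]
v[mid]=-1>-4: swap v[1],v[7]; hi=6 → [-4,7,6,9,11,12,10,-1,5,1,4]
v[mid]=7>-4: swap v[1],v[6]; hi=5 → [-4,10,6,9,11,12,7,-1,5,1,4]
v[mid]=10>-4: swap v[1],v[5]; hi=4 → [-4,12,6,9,11,10,7,-1,5,1,4]
v[mid]=12>-4: swap v[1],v[4]; hi=3 → [-4,11,6,9,12,10,7,-1,5,1,4]
v[mid]=11>-4: swap v[1],v[3]; hi=2 → [-4,9,6,11,12,10,7,-1,5,1,4]
v[mid]=9>-4: swap v[1],v[2]; hi=1 → [-4,6,9,11,12,10,7,-1,5,1,4]
v[mid]=6>-4: swap v[1],v[1]; hi=0 → [-4,6,9,11,12,10,7,-1,5,1,4]
end: lo=0, hi=0; v = [-4,6,9,11,12,10,7,-1,5,1,4]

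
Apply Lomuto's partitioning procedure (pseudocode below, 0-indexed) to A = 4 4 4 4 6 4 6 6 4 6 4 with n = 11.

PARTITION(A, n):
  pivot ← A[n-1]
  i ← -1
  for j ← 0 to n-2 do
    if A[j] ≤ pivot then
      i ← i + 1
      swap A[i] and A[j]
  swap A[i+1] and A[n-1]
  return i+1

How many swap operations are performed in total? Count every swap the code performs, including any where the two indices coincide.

pivot=4, i=-1
j=0: 4≤4, i=0, swap(0,0) ⇒ 4 4 4 4 6 4 6 6 4 6 4
j=1: 4≤4, i=1, swap(1,1) ⇒ 4 4 4 4 6 4 6 6 4 6 4
j=2: 4≤4, i=2, swap(2,2) ⇒ 4 4 4 4 6 4 6 6 4 6 4
j=3: 4≤4, i=3, swap(3,3) ⇒ 4 4 4 4 6 4 6 6 4 6 4
j=4: 6>4, skip
j=5: 4≤4, i=4, swap(4,5) ⇒ 4 4 4 4 4 6 6 6 4 6 4
j=6: 6>4, skip
j=7: 6>4, skip
j=8: 4≤4, i=5, swap(5,8) ⇒ 4 4 4 4 4 4 6 6 6 6 4
j=9: 6>4, skip
swap(6,10) ⇒ 4 4 4 4 4 4 4 6 6 6 6; return 6

7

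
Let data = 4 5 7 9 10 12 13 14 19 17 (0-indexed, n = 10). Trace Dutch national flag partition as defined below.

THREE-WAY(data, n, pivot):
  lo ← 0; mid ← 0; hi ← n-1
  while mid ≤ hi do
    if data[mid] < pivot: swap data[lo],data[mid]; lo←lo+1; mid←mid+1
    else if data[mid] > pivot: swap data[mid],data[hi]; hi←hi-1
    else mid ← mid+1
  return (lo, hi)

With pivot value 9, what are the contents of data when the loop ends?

pivot = 9; lo=0, mid=0, hi=9
data[mid]=4<9: swap data[0],data[0]; lo=1,mid=1 → 4 5 7 9 10 12 13 14 19 17
data[mid]=5<9: swap data[1],data[1]; lo=2,mid=2 → 4 5 7 9 10 12 13 14 19 17
data[mid]=7<9: swap data[2],data[2]; lo=3,mid=3 → 4 5 7 9 10 12 13 14 19 17
data[mid]=9=9: mid=4
data[mid]=10>9: swap data[4],data[9]; hi=8 → 4 5 7 9 17 12 13 14 19 10
data[mid]=17>9: swap data[4],data[8]; hi=7 → 4 5 7 9 19 12 13 14 17 10
data[mid]=19>9: swap data[4],data[7]; hi=6 → 4 5 7 9 14 12 13 19 17 10
data[mid]=14>9: swap data[4],data[6]; hi=5 → 4 5 7 9 13 12 14 19 17 10
data[mid]=13>9: swap data[4],data[5]; hi=4 → 4 5 7 9 12 13 14 19 17 10
data[mid]=12>9: swap data[4],data[4]; hi=3 → 4 5 7 9 12 13 14 19 17 10
end: lo=3, hi=3; data = 4 5 7 9 12 13 14 19 17 10

4 5 7 9 12 13 14 19 17 10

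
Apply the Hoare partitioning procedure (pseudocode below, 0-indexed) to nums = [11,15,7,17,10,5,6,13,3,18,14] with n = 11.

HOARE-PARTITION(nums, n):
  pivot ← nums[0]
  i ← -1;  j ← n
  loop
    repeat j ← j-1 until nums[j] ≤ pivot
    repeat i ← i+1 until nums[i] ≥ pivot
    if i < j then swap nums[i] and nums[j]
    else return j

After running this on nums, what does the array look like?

pivot = nums[0] = 11; i = -1, j = 11
j→8 (nums[8]=3≤11), i→0 (nums[0]=11≥11); i<j, swap → [3,15,7,17,10,5,6,13,11,18,14]
j→6 (nums[6]=6≤11), i→1 (nums[1]=15≥11); i<j, swap → [3,6,7,17,10,5,15,13,11,18,14]
j→5 (nums[5]=5≤11), i→3 (nums[3]=17≥11); i<j, swap → [3,6,7,5,10,17,15,13,11,18,14]
j→4, i→5; i≥j, return j=4. nums = [3,6,7,5,10,17,15,13,11,18,14]

[3,6,7,5,10,17,15,13,11,18,14]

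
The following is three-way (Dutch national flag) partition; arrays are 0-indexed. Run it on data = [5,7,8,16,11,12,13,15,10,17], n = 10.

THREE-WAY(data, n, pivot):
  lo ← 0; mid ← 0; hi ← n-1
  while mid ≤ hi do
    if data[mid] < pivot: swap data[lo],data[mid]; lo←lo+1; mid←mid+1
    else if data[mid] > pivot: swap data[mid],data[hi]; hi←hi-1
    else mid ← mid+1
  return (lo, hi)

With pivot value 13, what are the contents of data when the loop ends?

[5,7,8,10,11,12,13,15,17,16]

pivot = 13; lo=0, mid=0, hi=9
data[mid]=5<13: swap data[0],data[0]; lo=1,mid=1 → [5,7,8,16,11,12,13,15,10,17]
data[mid]=7<13: swap data[1],data[1]; lo=2,mid=2 → [5,7,8,16,11,12,13,15,10,17]
data[mid]=8<13: swap data[2],data[2]; lo=3,mid=3 → [5,7,8,16,11,12,13,15,10,17]
data[mid]=16>13: swap data[3],data[9]; hi=8 → [5,7,8,17,11,12,13,15,10,16]
data[mid]=17>13: swap data[3],data[8]; hi=7 → [5,7,8,10,11,12,13,15,17,16]
data[mid]=10<13: swap data[3],data[3]; lo=4,mid=4 → [5,7,8,10,11,12,13,15,17,16]
data[mid]=11<13: swap data[4],data[4]; lo=5,mid=5 → [5,7,8,10,11,12,13,15,17,16]
data[mid]=12<13: swap data[5],data[5]; lo=6,mid=6 → [5,7,8,10,11,12,13,15,17,16]
data[mid]=13=13: mid=7
data[mid]=15>13: swap data[7],data[7]; hi=6 → [5,7,8,10,11,12,13,15,17,16]
end: lo=6, hi=6; data = [5,7,8,10,11,12,13,15,17,16]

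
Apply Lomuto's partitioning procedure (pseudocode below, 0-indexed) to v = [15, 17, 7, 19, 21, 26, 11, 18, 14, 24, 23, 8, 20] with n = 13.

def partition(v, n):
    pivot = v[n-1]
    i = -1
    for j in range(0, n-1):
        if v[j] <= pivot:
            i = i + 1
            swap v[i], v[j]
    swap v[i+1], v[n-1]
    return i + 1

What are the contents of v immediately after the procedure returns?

[15, 17, 7, 19, 11, 18, 14, 8, 20, 24, 23, 26, 21]

pivot = v[12] = 20; i = -1
j=0: v[0]=15 ≤ 20 → i=0, swap v[0],v[0] (no change) → [15, 17, 7, 19, 21, 26, 11, 18, 14, 24, 23, 8, 20]
j=1: v[1]=17 ≤ 20 → i=1, swap v[1],v[1] (no change) → [15, 17, 7, 19, 21, 26, 11, 18, 14, 24, 23, 8, 20]
j=2: v[2]=7 ≤ 20 → i=2, swap v[2],v[2] (no change) → [15, 17, 7, 19, 21, 26, 11, 18, 14, 24, 23, 8, 20]
j=3: v[3]=19 ≤ 20 → i=3, swap v[3],v[3] (no change) → [15, 17, 7, 19, 21, 26, 11, 18, 14, 24, 23, 8, 20]
j=4: v[4]=21 > 20 → no swap
j=5: v[5]=26 > 20 → no swap
j=6: v[6]=11 ≤ 20 → i=4, swap v[4],v[6] → [15, 17, 7, 19, 11, 26, 21, 18, 14, 24, 23, 8, 20]
j=7: v[7]=18 ≤ 20 → i=5, swap v[5],v[7] → [15, 17, 7, 19, 11, 18, 21, 26, 14, 24, 23, 8, 20]
j=8: v[8]=14 ≤ 20 → i=6, swap v[6],v[8] → [15, 17, 7, 19, 11, 18, 14, 26, 21, 24, 23, 8, 20]
j=9: v[9]=24 > 20 → no swap
j=10: v[10]=23 > 20 → no swap
j=11: v[11]=8 ≤ 20 → i=7, swap v[7],v[11] → [15, 17, 7, 19, 11, 18, 14, 8, 21, 24, 23, 26, 20]
final swap v[8],v[12] → [15, 17, 7, 19, 11, 18, 14, 8, 20, 24, 23, 26, 21]; return 8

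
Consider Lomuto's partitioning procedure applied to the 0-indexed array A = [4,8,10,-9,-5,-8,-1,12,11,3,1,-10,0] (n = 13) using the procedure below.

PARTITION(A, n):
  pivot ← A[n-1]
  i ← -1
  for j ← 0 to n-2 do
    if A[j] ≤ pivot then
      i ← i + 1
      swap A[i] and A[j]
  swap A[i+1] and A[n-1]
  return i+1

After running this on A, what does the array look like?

pivot=0, i=-1
j=0: 4>0, skip
j=1: 8>0, skip
j=2: 10>0, skip
j=3: -9≤0, i=0, swap(0,3) ⇒ [-9,8,10,4,-5,-8,-1,12,11,3,1,-10,0]
j=4: -5≤0, i=1, swap(1,4) ⇒ [-9,-5,10,4,8,-8,-1,12,11,3,1,-10,0]
j=5: -8≤0, i=2, swap(2,5) ⇒ [-9,-5,-8,4,8,10,-1,12,11,3,1,-10,0]
j=6: -1≤0, i=3, swap(3,6) ⇒ [-9,-5,-8,-1,8,10,4,12,11,3,1,-10,0]
j=7: 12>0, skip
j=8: 11>0, skip
j=9: 3>0, skip
j=10: 1>0, skip
j=11: -10≤0, i=4, swap(4,11) ⇒ [-9,-5,-8,-1,-10,10,4,12,11,3,1,8,0]
swap(5,12) ⇒ [-9,-5,-8,-1,-10,0,4,12,11,3,1,8,10]; return 5

[-9,-5,-8,-1,-10,0,4,12,11,3,1,8,10]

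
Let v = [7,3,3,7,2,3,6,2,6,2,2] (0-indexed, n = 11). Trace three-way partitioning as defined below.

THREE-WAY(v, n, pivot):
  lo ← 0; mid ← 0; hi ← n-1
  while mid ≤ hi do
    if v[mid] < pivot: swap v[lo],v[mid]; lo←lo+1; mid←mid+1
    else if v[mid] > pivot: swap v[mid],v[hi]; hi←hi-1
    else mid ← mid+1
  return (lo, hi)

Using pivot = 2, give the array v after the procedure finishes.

pivot = 2; lo=0, mid=0, hi=10
v[mid]=7>2: swap v[0],v[10]; hi=9 → [2,3,3,7,2,3,6,2,6,2,7]
v[mid]=2=2: mid=1
v[mid]=3>2: swap v[1],v[9]; hi=8 → [2,2,3,7,2,3,6,2,6,3,7]
v[mid]=2=2: mid=2
v[mid]=3>2: swap v[2],v[8]; hi=7 → [2,2,6,7,2,3,6,2,3,3,7]
v[mid]=6>2: swap v[2],v[7]; hi=6 → [2,2,2,7,2,3,6,6,3,3,7]
v[mid]=2=2: mid=3
v[mid]=7>2: swap v[3],v[6]; hi=5 → [2,2,2,6,2,3,7,6,3,3,7]
v[mid]=6>2: swap v[3],v[5]; hi=4 → [2,2,2,3,2,6,7,6,3,3,7]
v[mid]=3>2: swap v[3],v[4]; hi=3 → [2,2,2,2,3,6,7,6,3,3,7]
v[mid]=2=2: mid=4
end: lo=0, hi=3; v = [2,2,2,2,3,6,7,6,3,3,7]

[2,2,2,2,3,6,7,6,3,3,7]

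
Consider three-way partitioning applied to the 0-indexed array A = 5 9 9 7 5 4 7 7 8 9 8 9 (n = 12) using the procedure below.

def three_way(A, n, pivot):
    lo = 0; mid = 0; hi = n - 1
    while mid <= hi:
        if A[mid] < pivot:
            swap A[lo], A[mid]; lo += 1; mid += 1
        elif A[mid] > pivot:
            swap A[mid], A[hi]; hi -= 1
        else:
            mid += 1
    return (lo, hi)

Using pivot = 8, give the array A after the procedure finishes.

5 7 5 4 7 7 8 8 9 9 9 9

pivot = 8; lo=0, mid=0, hi=11
A[mid]=5<8: swap A[0],A[0]; lo=1,mid=1 → 5 9 9 7 5 4 7 7 8 9 8 9
A[mid]=9>8: swap A[1],A[11]; hi=10 → 5 9 9 7 5 4 7 7 8 9 8 9
A[mid]=9>8: swap A[1],A[10]; hi=9 → 5 8 9 7 5 4 7 7 8 9 9 9
A[mid]=8=8: mid=2
A[mid]=9>8: swap A[2],A[9]; hi=8 → 5 8 9 7 5 4 7 7 8 9 9 9
A[mid]=9>8: swap A[2],A[8]; hi=7 → 5 8 8 7 5 4 7 7 9 9 9 9
A[mid]=8=8: mid=3
A[mid]=7<8: swap A[1],A[3]; lo=2,mid=4 → 5 7 8 8 5 4 7 7 9 9 9 9
A[mid]=5<8: swap A[2],A[4]; lo=3,mid=5 → 5 7 5 8 8 4 7 7 9 9 9 9
A[mid]=4<8: swap A[3],A[5]; lo=4,mid=6 → 5 7 5 4 8 8 7 7 9 9 9 9
A[mid]=7<8: swap A[4],A[6]; lo=5,mid=7 → 5 7 5 4 7 8 8 7 9 9 9 9
A[mid]=7<8: swap A[5],A[7]; lo=6,mid=8 → 5 7 5 4 7 7 8 8 9 9 9 9
end: lo=6, hi=7; A = 5 7 5 4 7 7 8 8 9 9 9 9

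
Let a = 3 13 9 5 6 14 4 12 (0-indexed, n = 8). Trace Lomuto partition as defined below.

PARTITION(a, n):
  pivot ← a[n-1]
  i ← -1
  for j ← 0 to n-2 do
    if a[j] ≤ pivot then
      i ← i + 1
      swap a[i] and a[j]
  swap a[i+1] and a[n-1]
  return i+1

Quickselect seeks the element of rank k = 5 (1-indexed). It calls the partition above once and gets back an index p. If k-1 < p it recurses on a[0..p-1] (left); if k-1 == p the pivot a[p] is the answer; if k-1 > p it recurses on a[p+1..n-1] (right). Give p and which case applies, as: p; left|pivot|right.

5; left

pivot = a[7] = 12; i = -1
j=0: a[0]=3 ≤ 12 → i=0, swap a[0],a[0] (no change) → 3 13 9 5 6 14 4 12
j=1: a[1]=13 > 12 → no swap
j=2: a[2]=9 ≤ 12 → i=1, swap a[1],a[2] → 3 9 13 5 6 14 4 12
j=3: a[3]=5 ≤ 12 → i=2, swap a[2],a[3] → 3 9 5 13 6 14 4 12
j=4: a[4]=6 ≤ 12 → i=3, swap a[3],a[4] → 3 9 5 6 13 14 4 12
j=5: a[5]=14 > 12 → no swap
j=6: a[6]=4 ≤ 12 → i=4, swap a[4],a[6] → 3 9 5 6 4 14 13 12
final swap a[5],a[7] → 3 9 5 6 4 12 13 14; return 5
p = 5; k-1 = 4 < 5 ⇒ left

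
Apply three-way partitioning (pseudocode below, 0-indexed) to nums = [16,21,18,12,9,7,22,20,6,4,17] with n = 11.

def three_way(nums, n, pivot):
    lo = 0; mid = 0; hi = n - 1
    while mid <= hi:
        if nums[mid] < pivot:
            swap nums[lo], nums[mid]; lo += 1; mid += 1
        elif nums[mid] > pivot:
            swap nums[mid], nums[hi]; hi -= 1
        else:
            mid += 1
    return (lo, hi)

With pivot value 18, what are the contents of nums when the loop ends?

[16,17,12,9,7,4,6,18,20,22,21]

lo=0 mid=0 hi=10
16<18: swap(0,0), lo=1 mid=1 ⇒ [16,21,18,12,9,7,22,20,6,4,17]
21>18: swap(1,10), hi=9 ⇒ [16,17,18,12,9,7,22,20,6,4,21]
17<18: swap(1,1), lo=2 mid=2 ⇒ [16,17,18,12,9,7,22,20,6,4,21]
18=18: mid=3
12<18: swap(2,3), lo=3 mid=4 ⇒ [16,17,12,18,9,7,22,20,6,4,21]
9<18: swap(3,4), lo=4 mid=5 ⇒ [16,17,12,9,18,7,22,20,6,4,21]
7<18: swap(4,5), lo=5 mid=6 ⇒ [16,17,12,9,7,18,22,20,6,4,21]
22>18: swap(6,9), hi=8 ⇒ [16,17,12,9,7,18,4,20,6,22,21]
4<18: swap(5,6), lo=6 mid=7 ⇒ [16,17,12,9,7,4,18,20,6,22,21]
20>18: swap(7,8), hi=7 ⇒ [16,17,12,9,7,4,18,6,20,22,21]
6<18: swap(6,7), lo=7 mid=8 ⇒ [16,17,12,9,7,4,6,18,20,22,21]
done. lo=7 hi=7; nums=[16,17,12,9,7,4,6,18,20,22,21]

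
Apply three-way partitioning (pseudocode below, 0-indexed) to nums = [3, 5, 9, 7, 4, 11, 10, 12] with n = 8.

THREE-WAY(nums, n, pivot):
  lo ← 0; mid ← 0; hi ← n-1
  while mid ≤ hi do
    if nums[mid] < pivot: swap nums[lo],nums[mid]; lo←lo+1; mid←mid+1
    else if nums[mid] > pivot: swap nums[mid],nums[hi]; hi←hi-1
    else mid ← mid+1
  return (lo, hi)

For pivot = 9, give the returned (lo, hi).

lo=0 mid=0 hi=7
3<9: swap(0,0), lo=1 mid=1 ⇒ [3, 5, 9, 7, 4, 11, 10, 12]
5<9: swap(1,1), lo=2 mid=2 ⇒ [3, 5, 9, 7, 4, 11, 10, 12]
9=9: mid=3
7<9: swap(2,3), lo=3 mid=4 ⇒ [3, 5, 7, 9, 4, 11, 10, 12]
4<9: swap(3,4), lo=4 mid=5 ⇒ [3, 5, 7, 4, 9, 11, 10, 12]
11>9: swap(5,7), hi=6 ⇒ [3, 5, 7, 4, 9, 12, 10, 11]
12>9: swap(5,6), hi=5 ⇒ [3, 5, 7, 4, 9, 10, 12, 11]
10>9: swap(5,5), hi=4 ⇒ [3, 5, 7, 4, 9, 10, 12, 11]
done. lo=4 hi=4; nums=[3, 5, 7, 4, 9, 10, 12, 11]

(4, 4)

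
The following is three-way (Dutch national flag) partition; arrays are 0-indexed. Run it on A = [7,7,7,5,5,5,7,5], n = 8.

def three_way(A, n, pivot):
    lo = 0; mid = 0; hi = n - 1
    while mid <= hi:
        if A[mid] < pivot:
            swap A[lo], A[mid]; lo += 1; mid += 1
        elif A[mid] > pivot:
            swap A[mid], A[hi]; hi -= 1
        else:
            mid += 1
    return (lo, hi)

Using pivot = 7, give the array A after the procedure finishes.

[5,5,5,5,7,7,7,7]

lo=0 mid=0 hi=7
7=7: mid=1
7=7: mid=2
7=7: mid=3
5<7: swap(0,3), lo=1 mid=4 ⇒ [5,7,7,7,5,5,7,5]
5<7: swap(1,4), lo=2 mid=5 ⇒ [5,5,7,7,7,5,7,5]
5<7: swap(2,5), lo=3 mid=6 ⇒ [5,5,5,7,7,7,7,5]
7=7: mid=7
5<7: swap(3,7), lo=4 mid=8 ⇒ [5,5,5,5,7,7,7,7]
done. lo=4 hi=7; A=[5,5,5,5,7,7,7,7]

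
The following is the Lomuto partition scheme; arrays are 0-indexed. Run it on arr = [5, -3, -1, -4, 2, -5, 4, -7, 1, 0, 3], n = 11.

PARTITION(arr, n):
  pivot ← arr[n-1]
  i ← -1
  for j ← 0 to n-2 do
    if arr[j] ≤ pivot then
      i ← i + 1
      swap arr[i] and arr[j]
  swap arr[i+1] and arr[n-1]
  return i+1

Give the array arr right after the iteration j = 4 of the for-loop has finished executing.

[-3, -1, -4, 2, 5, -5, 4, -7, 1, 0, 3]

pivot=3, i=-1
j=0: 5>3, skip
j=1: -3≤3, i=0, swap(0,1) ⇒ [-3, 5, -1, -4, 2, -5, 4, -7, 1, 0, 3]
j=2: -1≤3, i=1, swap(1,2) ⇒ [-3, -1, 5, -4, 2, -5, 4, -7, 1, 0, 3]
j=3: -4≤3, i=2, swap(2,3) ⇒ [-3, -1, -4, 5, 2, -5, 4, -7, 1, 0, 3]
j=4: 2≤3, i=3, swap(3,4) ⇒ [-3, -1, -4, 2, 5, -5, 4, -7, 1, 0, 3]
(after j=4) arr = [-3, -1, -4, 2, 5, -5, 4, -7, 1, 0, 3]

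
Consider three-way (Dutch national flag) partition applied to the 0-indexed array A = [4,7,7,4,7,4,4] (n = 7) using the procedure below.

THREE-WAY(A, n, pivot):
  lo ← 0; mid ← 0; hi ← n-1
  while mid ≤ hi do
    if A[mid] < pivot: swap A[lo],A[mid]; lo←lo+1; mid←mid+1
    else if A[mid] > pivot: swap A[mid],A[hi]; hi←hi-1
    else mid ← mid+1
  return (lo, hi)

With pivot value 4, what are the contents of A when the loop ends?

lo=0 mid=0 hi=6
4=4: mid=1
7>4: swap(1,6), hi=5 ⇒ [4,4,7,4,7,4,7]
4=4: mid=2
7>4: swap(2,5), hi=4 ⇒ [4,4,4,4,7,7,7]
4=4: mid=3
4=4: mid=4
7>4: swap(4,4), hi=3 ⇒ [4,4,4,4,7,7,7]
done. lo=0 hi=3; A=[4,4,4,4,7,7,7]

[4,4,4,4,7,7,7]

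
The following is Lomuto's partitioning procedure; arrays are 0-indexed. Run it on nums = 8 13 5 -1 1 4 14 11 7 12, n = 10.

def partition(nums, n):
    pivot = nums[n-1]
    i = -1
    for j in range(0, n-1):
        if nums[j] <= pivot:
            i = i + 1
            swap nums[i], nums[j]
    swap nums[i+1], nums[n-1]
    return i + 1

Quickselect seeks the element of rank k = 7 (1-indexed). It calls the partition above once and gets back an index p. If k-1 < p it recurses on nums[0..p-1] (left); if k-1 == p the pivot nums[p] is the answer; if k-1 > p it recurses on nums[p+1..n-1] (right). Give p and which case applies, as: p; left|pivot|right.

pivot = nums[9] = 12; i = -1
j=0: nums[0]=8 ≤ 12 → i=0, swap nums[0],nums[0] (no change) → 8 13 5 -1 1 4 14 11 7 12
j=1: nums[1]=13 > 12 → no swap
j=2: nums[2]=5 ≤ 12 → i=1, swap nums[1],nums[2] → 8 5 13 -1 1 4 14 11 7 12
j=3: nums[3]=-1 ≤ 12 → i=2, swap nums[2],nums[3] → 8 5 -1 13 1 4 14 11 7 12
j=4: nums[4]=1 ≤ 12 → i=3, swap nums[3],nums[4] → 8 5 -1 1 13 4 14 11 7 12
j=5: nums[5]=4 ≤ 12 → i=4, swap nums[4],nums[5] → 8 5 -1 1 4 13 14 11 7 12
j=6: nums[6]=14 > 12 → no swap
j=7: nums[7]=11 ≤ 12 → i=5, swap nums[5],nums[7] → 8 5 -1 1 4 11 14 13 7 12
j=8: nums[8]=7 ≤ 12 → i=6, swap nums[6],nums[8] → 8 5 -1 1 4 11 7 13 14 12
final swap nums[7],nums[9] → 8 5 -1 1 4 11 7 12 14 13; return 7
p = 7; k-1 = 6 < 7 ⇒ left

7; left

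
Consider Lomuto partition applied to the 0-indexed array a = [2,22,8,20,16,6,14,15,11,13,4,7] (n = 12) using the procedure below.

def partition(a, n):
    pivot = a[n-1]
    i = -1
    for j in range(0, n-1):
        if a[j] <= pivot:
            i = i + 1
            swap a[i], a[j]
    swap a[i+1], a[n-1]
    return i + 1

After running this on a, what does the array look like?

[2,6,4,7,16,22,14,15,11,13,8,20]

pivot=7, i=-1
j=0: 2≤7, i=0, swap(0,0) ⇒ [2,22,8,20,16,6,14,15,11,13,4,7]
j=1: 22>7, skip
j=2: 8>7, skip
j=3: 20>7, skip
j=4: 16>7, skip
j=5: 6≤7, i=1, swap(1,5) ⇒ [2,6,8,20,16,22,14,15,11,13,4,7]
j=6: 14>7, skip
j=7: 15>7, skip
j=8: 11>7, skip
j=9: 13>7, skip
j=10: 4≤7, i=2, swap(2,10) ⇒ [2,6,4,20,16,22,14,15,11,13,8,7]
swap(3,11) ⇒ [2,6,4,7,16,22,14,15,11,13,8,20]; return 3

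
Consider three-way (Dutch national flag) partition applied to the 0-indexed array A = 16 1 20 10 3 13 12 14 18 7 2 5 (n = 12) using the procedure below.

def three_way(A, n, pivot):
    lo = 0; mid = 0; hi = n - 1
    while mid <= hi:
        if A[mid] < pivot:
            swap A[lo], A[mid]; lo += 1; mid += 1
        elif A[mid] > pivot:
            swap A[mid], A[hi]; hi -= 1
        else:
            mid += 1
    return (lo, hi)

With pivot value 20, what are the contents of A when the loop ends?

lo=0 mid=0 hi=11
16<20: swap(0,0), lo=1 mid=1 ⇒ 16 1 20 10 3 13 12 14 18 7 2 5
1<20: swap(1,1), lo=2 mid=2 ⇒ 16 1 20 10 3 13 12 14 18 7 2 5
20=20: mid=3
10<20: swap(2,3), lo=3 mid=4 ⇒ 16 1 10 20 3 13 12 14 18 7 2 5
3<20: swap(3,4), lo=4 mid=5 ⇒ 16 1 10 3 20 13 12 14 18 7 2 5
13<20: swap(4,5), lo=5 mid=6 ⇒ 16 1 10 3 13 20 12 14 18 7 2 5
12<20: swap(5,6), lo=6 mid=7 ⇒ 16 1 10 3 13 12 20 14 18 7 2 5
14<20: swap(6,7), lo=7 mid=8 ⇒ 16 1 10 3 13 12 14 20 18 7 2 5
18<20: swap(7,8), lo=8 mid=9 ⇒ 16 1 10 3 13 12 14 18 20 7 2 5
7<20: swap(8,9), lo=9 mid=10 ⇒ 16 1 10 3 13 12 14 18 7 20 2 5
2<20: swap(9,10), lo=10 mid=11 ⇒ 16 1 10 3 13 12 14 18 7 2 20 5
5<20: swap(10,11), lo=11 mid=12 ⇒ 16 1 10 3 13 12 14 18 7 2 5 20
done. lo=11 hi=11; A=16 1 10 3 13 12 14 18 7 2 5 20

16 1 10 3 13 12 14 18 7 2 5 20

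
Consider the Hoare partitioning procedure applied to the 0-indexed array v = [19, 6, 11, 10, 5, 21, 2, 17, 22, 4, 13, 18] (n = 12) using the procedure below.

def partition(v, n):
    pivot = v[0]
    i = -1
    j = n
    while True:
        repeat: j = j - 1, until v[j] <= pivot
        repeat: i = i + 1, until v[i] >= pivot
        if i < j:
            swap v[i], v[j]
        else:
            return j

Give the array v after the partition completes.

[18, 6, 11, 10, 5, 13, 2, 17, 4, 22, 21, 19]

pivot = v[0] = 19; i = -1, j = 12
j→11 (v[11]=18≤19), i→0 (v[0]=19≥19); i<j, swap → [18, 6, 11, 10, 5, 21, 2, 17, 22, 4, 13, 19]
j→10 (v[10]=13≤19), i→5 (v[5]=21≥19); i<j, swap → [18, 6, 11, 10, 5, 13, 2, 17, 22, 4, 21, 19]
j→9 (v[9]=4≤19), i→8 (v[8]=22≥19); i<j, swap → [18, 6, 11, 10, 5, 13, 2, 17, 4, 22, 21, 19]
j→8, i→9; i≥j, return j=8. v = [18, 6, 11, 10, 5, 13, 2, 17, 4, 22, 21, 19]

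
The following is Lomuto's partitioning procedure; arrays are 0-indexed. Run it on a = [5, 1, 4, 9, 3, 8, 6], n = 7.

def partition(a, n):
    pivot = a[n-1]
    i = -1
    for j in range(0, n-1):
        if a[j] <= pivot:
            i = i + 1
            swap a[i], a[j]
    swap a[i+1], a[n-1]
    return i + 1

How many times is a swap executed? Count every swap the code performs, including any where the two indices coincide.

pivot = a[6] = 6; i = -1
j=0: a[0]=5 ≤ 6 → i=0, swap a[0],a[0] (no change) → [5, 1, 4, 9, 3, 8, 6]
j=1: a[1]=1 ≤ 6 → i=1, swap a[1],a[1] (no change) → [5, 1, 4, 9, 3, 8, 6]
j=2: a[2]=4 ≤ 6 → i=2, swap a[2],a[2] (no change) → [5, 1, 4, 9, 3, 8, 6]
j=3: a[3]=9 > 6 → no swap
j=4: a[4]=3 ≤ 6 → i=3, swap a[3],a[4] → [5, 1, 4, 3, 9, 8, 6]
j=5: a[5]=8 > 6 → no swap
final swap a[4],a[6] → [5, 1, 4, 3, 6, 8, 9]; return 4

5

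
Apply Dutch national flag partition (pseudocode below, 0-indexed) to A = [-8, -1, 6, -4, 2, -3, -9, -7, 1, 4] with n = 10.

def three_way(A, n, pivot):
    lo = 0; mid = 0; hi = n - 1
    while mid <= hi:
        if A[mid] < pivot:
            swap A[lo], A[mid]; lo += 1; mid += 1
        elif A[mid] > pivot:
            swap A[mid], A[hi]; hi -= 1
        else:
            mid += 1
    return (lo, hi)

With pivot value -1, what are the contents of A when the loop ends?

[-8, -7, -4, -9, -3, -1, 2, 1, 4, 6]

lo=0 mid=0 hi=9
-8<-1: swap(0,0), lo=1 mid=1 ⇒ [-8, -1, 6, -4, 2, -3, -9, -7, 1, 4]
-1=-1: mid=2
6>-1: swap(2,9), hi=8 ⇒ [-8, -1, 4, -4, 2, -3, -9, -7, 1, 6]
4>-1: swap(2,8), hi=7 ⇒ [-8, -1, 1, -4, 2, -3, -9, -7, 4, 6]
1>-1: swap(2,7), hi=6 ⇒ [-8, -1, -7, -4, 2, -3, -9, 1, 4, 6]
-7<-1: swap(1,2), lo=2 mid=3 ⇒ [-8, -7, -1, -4, 2, -3, -9, 1, 4, 6]
-4<-1: swap(2,3), lo=3 mid=4 ⇒ [-8, -7, -4, -1, 2, -3, -9, 1, 4, 6]
2>-1: swap(4,6), hi=5 ⇒ [-8, -7, -4, -1, -9, -3, 2, 1, 4, 6]
-9<-1: swap(3,4), lo=4 mid=5 ⇒ [-8, -7, -4, -9, -1, -3, 2, 1, 4, 6]
-3<-1: swap(4,5), lo=5 mid=6 ⇒ [-8, -7, -4, -9, -3, -1, 2, 1, 4, 6]
done. lo=5 hi=5; A=[-8, -7, -4, -9, -3, -1, 2, 1, 4, 6]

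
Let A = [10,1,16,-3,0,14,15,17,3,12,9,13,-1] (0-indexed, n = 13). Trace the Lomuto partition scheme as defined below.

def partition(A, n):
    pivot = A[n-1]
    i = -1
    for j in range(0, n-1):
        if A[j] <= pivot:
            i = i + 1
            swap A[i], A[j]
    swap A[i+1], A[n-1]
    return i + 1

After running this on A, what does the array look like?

pivot=-1, i=-1
j=0: 10>-1, skip
j=1: 1>-1, skip
j=2: 16>-1, skip
j=3: -3≤-1, i=0, swap(0,3) ⇒ [-3,1,16,10,0,14,15,17,3,12,9,13,-1]
j=4: 0>-1, skip
j=5: 14>-1, skip
j=6: 15>-1, skip
j=7: 17>-1, skip
j=8: 3>-1, skip
j=9: 12>-1, skip
j=10: 9>-1, skip
j=11: 13>-1, skip
swap(1,12) ⇒ [-3,-1,16,10,0,14,15,17,3,12,9,13,1]; return 1

[-3,-1,16,10,0,14,15,17,3,12,9,13,1]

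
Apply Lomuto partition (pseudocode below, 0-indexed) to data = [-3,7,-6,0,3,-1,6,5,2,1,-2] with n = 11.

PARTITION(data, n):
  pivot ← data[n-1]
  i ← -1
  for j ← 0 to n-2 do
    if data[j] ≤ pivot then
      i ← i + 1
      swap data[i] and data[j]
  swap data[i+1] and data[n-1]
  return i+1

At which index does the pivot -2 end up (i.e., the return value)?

pivot = data[10] = -2; i = -1
j=0: data[0]=-3 ≤ -2 → i=0, swap data[0],data[0] (no change) → [-3,7,-6,0,3,-1,6,5,2,1,-2]
j=1: data[1]=7 > -2 → no swap
j=2: data[2]=-6 ≤ -2 → i=1, swap data[1],data[2] → [-3,-6,7,0,3,-1,6,5,2,1,-2]
j=3: data[3]=0 > -2 → no swap
j=4: data[4]=3 > -2 → no swap
j=5: data[5]=-1 > -2 → no swap
j=6: data[6]=6 > -2 → no swap
j=7: data[7]=5 > -2 → no swap
j=8: data[8]=2 > -2 → no swap
j=9: data[9]=1 > -2 → no swap
final swap data[2],data[10] → [-3,-6,-2,0,3,-1,6,5,2,1,7]; return 2

2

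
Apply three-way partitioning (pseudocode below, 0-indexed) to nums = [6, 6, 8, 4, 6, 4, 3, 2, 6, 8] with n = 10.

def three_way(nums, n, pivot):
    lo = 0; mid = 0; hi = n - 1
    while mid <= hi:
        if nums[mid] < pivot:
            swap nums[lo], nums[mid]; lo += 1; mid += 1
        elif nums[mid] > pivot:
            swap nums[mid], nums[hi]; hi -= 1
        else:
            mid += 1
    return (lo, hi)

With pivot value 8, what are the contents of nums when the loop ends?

[6, 6, 4, 6, 4, 3, 2, 6, 8, 8]

lo=0 mid=0 hi=9
6<8: swap(0,0), lo=1 mid=1 ⇒ [6, 6, 8, 4, 6, 4, 3, 2, 6, 8]
6<8: swap(1,1), lo=2 mid=2 ⇒ [6, 6, 8, 4, 6, 4, 3, 2, 6, 8]
8=8: mid=3
4<8: swap(2,3), lo=3 mid=4 ⇒ [6, 6, 4, 8, 6, 4, 3, 2, 6, 8]
6<8: swap(3,4), lo=4 mid=5 ⇒ [6, 6, 4, 6, 8, 4, 3, 2, 6, 8]
4<8: swap(4,5), lo=5 mid=6 ⇒ [6, 6, 4, 6, 4, 8, 3, 2, 6, 8]
3<8: swap(5,6), lo=6 mid=7 ⇒ [6, 6, 4, 6, 4, 3, 8, 2, 6, 8]
2<8: swap(6,7), lo=7 mid=8 ⇒ [6, 6, 4, 6, 4, 3, 2, 8, 6, 8]
6<8: swap(7,8), lo=8 mid=9 ⇒ [6, 6, 4, 6, 4, 3, 2, 6, 8, 8]
8=8: mid=10
done. lo=8 hi=9; nums=[6, 6, 4, 6, 4, 3, 2, 6, 8, 8]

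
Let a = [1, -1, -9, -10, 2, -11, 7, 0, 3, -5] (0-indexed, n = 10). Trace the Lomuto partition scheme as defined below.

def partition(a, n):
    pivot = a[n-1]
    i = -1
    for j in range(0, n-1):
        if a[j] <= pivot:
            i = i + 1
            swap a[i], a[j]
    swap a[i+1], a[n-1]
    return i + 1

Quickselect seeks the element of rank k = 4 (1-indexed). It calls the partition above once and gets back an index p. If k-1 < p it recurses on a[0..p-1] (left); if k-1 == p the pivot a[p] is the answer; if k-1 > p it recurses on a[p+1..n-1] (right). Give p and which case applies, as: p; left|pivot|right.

3; pivot

pivot = a[9] = -5; i = -1
j=0: a[0]=1 > -5 → no swap
j=1: a[1]=-1 > -5 → no swap
j=2: a[2]=-9 ≤ -5 → i=0, swap a[0],a[2] → [-9, -1, 1, -10, 2, -11, 7, 0, 3, -5]
j=3: a[3]=-10 ≤ -5 → i=1, swap a[1],a[3] → [-9, -10, 1, -1, 2, -11, 7, 0, 3, -5]
j=4: a[4]=2 > -5 → no swap
j=5: a[5]=-11 ≤ -5 → i=2, swap a[2],a[5] → [-9, -10, -11, -1, 2, 1, 7, 0, 3, -5]
j=6: a[6]=7 > -5 → no swap
j=7: a[7]=0 > -5 → no swap
j=8: a[8]=3 > -5 → no swap
final swap a[3],a[9] → [-9, -10, -11, -5, 2, 1, 7, 0, 3, -1]; return 3
p = 3; k-1 = 3 == 3 ⇒ pivot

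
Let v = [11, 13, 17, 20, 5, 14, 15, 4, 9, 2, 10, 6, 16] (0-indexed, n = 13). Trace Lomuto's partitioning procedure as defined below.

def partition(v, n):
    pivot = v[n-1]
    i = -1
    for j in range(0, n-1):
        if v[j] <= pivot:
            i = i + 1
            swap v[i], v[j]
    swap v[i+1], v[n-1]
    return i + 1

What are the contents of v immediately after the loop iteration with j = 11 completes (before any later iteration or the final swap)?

pivot=16, i=-1
j=0: 11≤16, i=0, swap(0,0) ⇒ [11, 13, 17, 20, 5, 14, 15, 4, 9, 2, 10, 6, 16]
j=1: 13≤16, i=1, swap(1,1) ⇒ [11, 13, 17, 20, 5, 14, 15, 4, 9, 2, 10, 6, 16]
j=2: 17>16, skip
j=3: 20>16, skip
j=4: 5≤16, i=2, swap(2,4) ⇒ [11, 13, 5, 20, 17, 14, 15, 4, 9, 2, 10, 6, 16]
j=5: 14≤16, i=3, swap(3,5) ⇒ [11, 13, 5, 14, 17, 20, 15, 4, 9, 2, 10, 6, 16]
j=6: 15≤16, i=4, swap(4,6) ⇒ [11, 13, 5, 14, 15, 20, 17, 4, 9, 2, 10, 6, 16]
j=7: 4≤16, i=5, swap(5,7) ⇒ [11, 13, 5, 14, 15, 4, 17, 20, 9, 2, 10, 6, 16]
j=8: 9≤16, i=6, swap(6,8) ⇒ [11, 13, 5, 14, 15, 4, 9, 20, 17, 2, 10, 6, 16]
j=9: 2≤16, i=7, swap(7,9) ⇒ [11, 13, 5, 14, 15, 4, 9, 2, 17, 20, 10, 6, 16]
j=10: 10≤16, i=8, swap(8,10) ⇒ [11, 13, 5, 14, 15, 4, 9, 2, 10, 20, 17, 6, 16]
j=11: 6≤16, i=9, swap(9,11) ⇒ [11, 13, 5, 14, 15, 4, 9, 2, 10, 6, 17, 20, 16]
(after j=11) v = [11, 13, 5, 14, 15, 4, 9, 2, 10, 6, 17, 20, 16]

[11, 13, 5, 14, 15, 4, 9, 2, 10, 6, 17, 20, 16]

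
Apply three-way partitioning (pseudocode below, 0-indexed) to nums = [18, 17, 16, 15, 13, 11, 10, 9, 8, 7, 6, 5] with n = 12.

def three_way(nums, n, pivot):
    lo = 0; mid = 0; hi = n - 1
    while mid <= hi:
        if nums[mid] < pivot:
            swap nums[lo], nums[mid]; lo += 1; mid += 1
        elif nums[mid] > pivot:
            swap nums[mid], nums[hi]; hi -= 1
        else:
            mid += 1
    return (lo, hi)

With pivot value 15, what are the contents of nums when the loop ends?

[5, 6, 7, 13, 11, 10, 9, 8, 15, 16, 17, 18]

lo=0 mid=0 hi=11
18>15: swap(0,11), hi=10 ⇒ [5, 17, 16, 15, 13, 11, 10, 9, 8, 7, 6, 18]
5<15: swap(0,0), lo=1 mid=1 ⇒ [5, 17, 16, 15, 13, 11, 10, 9, 8, 7, 6, 18]
17>15: swap(1,10), hi=9 ⇒ [5, 6, 16, 15, 13, 11, 10, 9, 8, 7, 17, 18]
6<15: swap(1,1), lo=2 mid=2 ⇒ [5, 6, 16, 15, 13, 11, 10, 9, 8, 7, 17, 18]
16>15: swap(2,9), hi=8 ⇒ [5, 6, 7, 15, 13, 11, 10, 9, 8, 16, 17, 18]
7<15: swap(2,2), lo=3 mid=3 ⇒ [5, 6, 7, 15, 13, 11, 10, 9, 8, 16, 17, 18]
15=15: mid=4
13<15: swap(3,4), lo=4 mid=5 ⇒ [5, 6, 7, 13, 15, 11, 10, 9, 8, 16, 17, 18]
11<15: swap(4,5), lo=5 mid=6 ⇒ [5, 6, 7, 13, 11, 15, 10, 9, 8, 16, 17, 18]
10<15: swap(5,6), lo=6 mid=7 ⇒ [5, 6, 7, 13, 11, 10, 15, 9, 8, 16, 17, 18]
9<15: swap(6,7), lo=7 mid=8 ⇒ [5, 6, 7, 13, 11, 10, 9, 15, 8, 16, 17, 18]
8<15: swap(7,8), lo=8 mid=9 ⇒ [5, 6, 7, 13, 11, 10, 9, 8, 15, 16, 17, 18]
done. lo=8 hi=8; nums=[5, 6, 7, 13, 11, 10, 9, 8, 15, 16, 17, 18]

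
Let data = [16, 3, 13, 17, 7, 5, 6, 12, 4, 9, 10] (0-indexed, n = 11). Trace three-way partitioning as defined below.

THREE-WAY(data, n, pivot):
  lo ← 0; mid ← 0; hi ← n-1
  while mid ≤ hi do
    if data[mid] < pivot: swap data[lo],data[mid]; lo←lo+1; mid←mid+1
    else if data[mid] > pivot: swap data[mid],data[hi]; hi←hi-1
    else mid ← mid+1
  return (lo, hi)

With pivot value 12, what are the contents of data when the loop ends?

lo=0 mid=0 hi=10
16>12: swap(0,10), hi=9 ⇒ [10, 3, 13, 17, 7, 5, 6, 12, 4, 9, 16]
10<12: swap(0,0), lo=1 mid=1 ⇒ [10, 3, 13, 17, 7, 5, 6, 12, 4, 9, 16]
3<12: swap(1,1), lo=2 mid=2 ⇒ [10, 3, 13, 17, 7, 5, 6, 12, 4, 9, 16]
13>12: swap(2,9), hi=8 ⇒ [10, 3, 9, 17, 7, 5, 6, 12, 4, 13, 16]
9<12: swap(2,2), lo=3 mid=3 ⇒ [10, 3, 9, 17, 7, 5, 6, 12, 4, 13, 16]
17>12: swap(3,8), hi=7 ⇒ [10, 3, 9, 4, 7, 5, 6, 12, 17, 13, 16]
4<12: swap(3,3), lo=4 mid=4 ⇒ [10, 3, 9, 4, 7, 5, 6, 12, 17, 13, 16]
7<12: swap(4,4), lo=5 mid=5 ⇒ [10, 3, 9, 4, 7, 5, 6, 12, 17, 13, 16]
5<12: swap(5,5), lo=6 mid=6 ⇒ [10, 3, 9, 4, 7, 5, 6, 12, 17, 13, 16]
6<12: swap(6,6), lo=7 mid=7 ⇒ [10, 3, 9, 4, 7, 5, 6, 12, 17, 13, 16]
12=12: mid=8
done. lo=7 hi=7; data=[10, 3, 9, 4, 7, 5, 6, 12, 17, 13, 16]

[10, 3, 9, 4, 7, 5, 6, 12, 17, 13, 16]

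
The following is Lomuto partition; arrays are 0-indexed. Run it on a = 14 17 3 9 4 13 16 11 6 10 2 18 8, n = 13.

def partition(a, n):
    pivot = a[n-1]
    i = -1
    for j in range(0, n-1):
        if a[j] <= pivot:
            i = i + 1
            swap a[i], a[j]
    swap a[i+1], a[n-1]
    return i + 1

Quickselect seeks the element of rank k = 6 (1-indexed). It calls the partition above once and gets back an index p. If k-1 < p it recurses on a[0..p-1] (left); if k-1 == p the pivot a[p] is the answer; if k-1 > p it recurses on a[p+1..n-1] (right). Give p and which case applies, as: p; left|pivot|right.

pivot = a[12] = 8; i = -1
j=0: a[0]=14 > 8 → no swap
j=1: a[1]=17 > 8 → no swap
j=2: a[2]=3 ≤ 8 → i=0, swap a[0],a[2] → 3 17 14 9 4 13 16 11 6 10 2 18 8
j=3: a[3]=9 > 8 → no swap
j=4: a[4]=4 ≤ 8 → i=1, swap a[1],a[4] → 3 4 14 9 17 13 16 11 6 10 2 18 8
j=5: a[5]=13 > 8 → no swap
j=6: a[6]=16 > 8 → no swap
j=7: a[7]=11 > 8 → no swap
j=8: a[8]=6 ≤ 8 → i=2, swap a[2],a[8] → 3 4 6 9 17 13 16 11 14 10 2 18 8
j=9: a[9]=10 > 8 → no swap
j=10: a[10]=2 ≤ 8 → i=3, swap a[3],a[10] → 3 4 6 2 17 13 16 11 14 10 9 18 8
j=11: a[11]=18 > 8 → no swap
final swap a[4],a[12] → 3 4 6 2 8 13 16 11 14 10 9 18 17; return 4
p = 4; k-1 = 5 > 4 ⇒ right

4; right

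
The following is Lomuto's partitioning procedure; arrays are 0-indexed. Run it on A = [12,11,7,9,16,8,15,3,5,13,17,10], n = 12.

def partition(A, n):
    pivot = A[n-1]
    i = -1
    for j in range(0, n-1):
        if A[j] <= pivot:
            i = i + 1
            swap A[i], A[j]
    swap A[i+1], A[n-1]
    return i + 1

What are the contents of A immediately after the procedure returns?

[7,9,8,3,5,10,15,11,16,13,17,12]

pivot = A[11] = 10; i = -1
j=0: A[0]=12 > 10 → no swap
j=1: A[1]=11 > 10 → no swap
j=2: A[2]=7 ≤ 10 → i=0, swap A[0],A[2] → [7,11,12,9,16,8,15,3,5,13,17,10]
j=3: A[3]=9 ≤ 10 → i=1, swap A[1],A[3] → [7,9,12,11,16,8,15,3,5,13,17,10]
j=4: A[4]=16 > 10 → no swap
j=5: A[5]=8 ≤ 10 → i=2, swap A[2],A[5] → [7,9,8,11,16,12,15,3,5,13,17,10]
j=6: A[6]=15 > 10 → no swap
j=7: A[7]=3 ≤ 10 → i=3, swap A[3],A[7] → [7,9,8,3,16,12,15,11,5,13,17,10]
j=8: A[8]=5 ≤ 10 → i=4, swap A[4],A[8] → [7,9,8,3,5,12,15,11,16,13,17,10]
j=9: A[9]=13 > 10 → no swap
j=10: A[10]=17 > 10 → no swap
final swap A[5],A[11] → [7,9,8,3,5,10,15,11,16,13,17,12]; return 5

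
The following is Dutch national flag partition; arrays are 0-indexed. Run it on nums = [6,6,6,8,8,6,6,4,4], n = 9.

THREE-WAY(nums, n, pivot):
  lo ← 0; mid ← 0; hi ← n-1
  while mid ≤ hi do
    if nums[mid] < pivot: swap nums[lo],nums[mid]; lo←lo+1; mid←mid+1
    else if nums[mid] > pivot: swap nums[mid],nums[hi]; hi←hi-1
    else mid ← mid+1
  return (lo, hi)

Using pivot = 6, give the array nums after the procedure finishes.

pivot = 6; lo=0, mid=0, hi=8
nums[mid]=6=6: mid=1
nums[mid]=6=6: mid=2
nums[mid]=6=6: mid=3
nums[mid]=8>6: swap nums[3],nums[8]; hi=7 → [6,6,6,4,8,6,6,4,8]
nums[mid]=4<6: swap nums[0],nums[3]; lo=1,mid=4 → [4,6,6,6,8,6,6,4,8]
nums[mid]=8>6: swap nums[4],nums[7]; hi=6 → [4,6,6,6,4,6,6,8,8]
nums[mid]=4<6: swap nums[1],nums[4]; lo=2,mid=5 → [4,4,6,6,6,6,6,8,8]
nums[mid]=6=6: mid=6
nums[mid]=6=6: mid=7
end: lo=2, hi=6; nums = [4,4,6,6,6,6,6,8,8]

[4,4,6,6,6,6,6,8,8]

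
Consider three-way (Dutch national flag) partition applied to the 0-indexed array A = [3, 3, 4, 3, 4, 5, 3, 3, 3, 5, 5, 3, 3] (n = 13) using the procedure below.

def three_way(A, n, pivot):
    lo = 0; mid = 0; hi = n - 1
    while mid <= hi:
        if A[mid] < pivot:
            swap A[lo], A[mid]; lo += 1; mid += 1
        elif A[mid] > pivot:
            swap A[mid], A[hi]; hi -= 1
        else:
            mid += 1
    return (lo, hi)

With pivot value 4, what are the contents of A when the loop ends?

pivot = 4; lo=0, mid=0, hi=12
A[mid]=3<4: swap A[0],A[0]; lo=1,mid=1 → [3, 3, 4, 3, 4, 5, 3, 3, 3, 5, 5, 3, 3]
A[mid]=3<4: swap A[1],A[1]; lo=2,mid=2 → [3, 3, 4, 3, 4, 5, 3, 3, 3, 5, 5, 3, 3]
A[mid]=4=4: mid=3
A[mid]=3<4: swap A[2],A[3]; lo=3,mid=4 → [3, 3, 3, 4, 4, 5, 3, 3, 3, 5, 5, 3, 3]
A[mid]=4=4: mid=5
A[mid]=5>4: swap A[5],A[12]; hi=11 → [3, 3, 3, 4, 4, 3, 3, 3, 3, 5, 5, 3, 5]
A[mid]=3<4: swap A[3],A[5]; lo=4,mid=6 → [3, 3, 3, 3, 4, 4, 3, 3, 3, 5, 5, 3, 5]
A[mid]=3<4: swap A[4],A[6]; lo=5,mid=7 → [3, 3, 3, 3, 3, 4, 4, 3, 3, 5, 5, 3, 5]
A[mid]=3<4: swap A[5],A[7]; lo=6,mid=8 → [3, 3, 3, 3, 3, 3, 4, 4, 3, 5, 5, 3, 5]
A[mid]=3<4: swap A[6],A[8]; lo=7,mid=9 → [3, 3, 3, 3, 3, 3, 3, 4, 4, 5, 5, 3, 5]
A[mid]=5>4: swap A[9],A[11]; hi=10 → [3, 3, 3, 3, 3, 3, 3, 4, 4, 3, 5, 5, 5]
A[mid]=3<4: swap A[7],A[9]; lo=8,mid=10 → [3, 3, 3, 3, 3, 3, 3, 3, 4, 4, 5, 5, 5]
A[mid]=5>4: swap A[10],A[10]; hi=9 → [3, 3, 3, 3, 3, 3, 3, 3, 4, 4, 5, 5, 5]
end: lo=8, hi=9; A = [3, 3, 3, 3, 3, 3, 3, 3, 4, 4, 5, 5, 5]

[3, 3, 3, 3, 3, 3, 3, 3, 4, 4, 5, 5, 5]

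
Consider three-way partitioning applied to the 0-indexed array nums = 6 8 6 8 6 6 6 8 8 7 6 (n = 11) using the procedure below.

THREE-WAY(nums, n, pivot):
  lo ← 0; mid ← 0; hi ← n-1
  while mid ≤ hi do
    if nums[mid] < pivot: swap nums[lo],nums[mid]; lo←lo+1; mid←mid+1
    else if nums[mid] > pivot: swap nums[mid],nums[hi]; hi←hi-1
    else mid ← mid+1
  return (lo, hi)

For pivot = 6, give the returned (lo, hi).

(0, 5)

pivot = 6; lo=0, mid=0, hi=10
nums[mid]=6=6: mid=1
nums[mid]=8>6: swap nums[1],nums[10]; hi=9 → 6 6 6 8 6 6 6 8 8 7 8
nums[mid]=6=6: mid=2
nums[mid]=6=6: mid=3
nums[mid]=8>6: swap nums[3],nums[9]; hi=8 → 6 6 6 7 6 6 6 8 8 8 8
nums[mid]=7>6: swap nums[3],nums[8]; hi=7 → 6 6 6 8 6 6 6 8 7 8 8
nums[mid]=8>6: swap nums[3],nums[7]; hi=6 → 6 6 6 8 6 6 6 8 7 8 8
nums[mid]=8>6: swap nums[3],nums[6]; hi=5 → 6 6 6 6 6 6 8 8 7 8 8
nums[mid]=6=6: mid=4
nums[mid]=6=6: mid=5
nums[mid]=6=6: mid=6
end: lo=0, hi=5; nums = 6 6 6 6 6 6 8 8 7 8 8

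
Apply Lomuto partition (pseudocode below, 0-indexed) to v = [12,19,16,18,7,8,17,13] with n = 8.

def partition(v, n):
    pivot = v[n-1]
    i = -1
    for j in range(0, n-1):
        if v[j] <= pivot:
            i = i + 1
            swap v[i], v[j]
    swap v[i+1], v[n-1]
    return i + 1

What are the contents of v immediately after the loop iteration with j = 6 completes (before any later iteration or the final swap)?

[12,7,8,18,19,16,17,13]

pivot=13, i=-1
j=0: 12≤13, i=0, swap(0,0) ⇒ [12,19,16,18,7,8,17,13]
j=1: 19>13, skip
j=2: 16>13, skip
j=3: 18>13, skip
j=4: 7≤13, i=1, swap(1,4) ⇒ [12,7,16,18,19,8,17,13]
j=5: 8≤13, i=2, swap(2,5) ⇒ [12,7,8,18,19,16,17,13]
j=6: 17>13, skip
(after j=6) v = [12,7,8,18,19,16,17,13]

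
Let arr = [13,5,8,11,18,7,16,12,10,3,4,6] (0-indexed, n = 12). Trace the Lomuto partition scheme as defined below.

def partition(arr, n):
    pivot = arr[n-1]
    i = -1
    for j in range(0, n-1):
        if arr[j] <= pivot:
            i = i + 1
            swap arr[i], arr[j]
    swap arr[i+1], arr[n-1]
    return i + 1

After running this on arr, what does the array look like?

pivot = arr[11] = 6; i = -1
j=0: arr[0]=13 > 6 → no swap
j=1: arr[1]=5 ≤ 6 → i=0, swap arr[0],arr[1] → [5,13,8,11,18,7,16,12,10,3,4,6]
j=2: arr[2]=8 > 6 → no swap
j=3: arr[3]=11 > 6 → no swap
j=4: arr[4]=18 > 6 → no swap
j=5: arr[5]=7 > 6 → no swap
j=6: arr[6]=16 > 6 → no swap
j=7: arr[7]=12 > 6 → no swap
j=8: arr[8]=10 > 6 → no swap
j=9: arr[9]=3 ≤ 6 → i=1, swap arr[1],arr[9] → [5,3,8,11,18,7,16,12,10,13,4,6]
j=10: arr[10]=4 ≤ 6 → i=2, swap arr[2],arr[10] → [5,3,4,11,18,7,16,12,10,13,8,6]
final swap arr[3],arr[11] → [5,3,4,6,18,7,16,12,10,13,8,11]; return 3

[5,3,4,6,18,7,16,12,10,13,8,11]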